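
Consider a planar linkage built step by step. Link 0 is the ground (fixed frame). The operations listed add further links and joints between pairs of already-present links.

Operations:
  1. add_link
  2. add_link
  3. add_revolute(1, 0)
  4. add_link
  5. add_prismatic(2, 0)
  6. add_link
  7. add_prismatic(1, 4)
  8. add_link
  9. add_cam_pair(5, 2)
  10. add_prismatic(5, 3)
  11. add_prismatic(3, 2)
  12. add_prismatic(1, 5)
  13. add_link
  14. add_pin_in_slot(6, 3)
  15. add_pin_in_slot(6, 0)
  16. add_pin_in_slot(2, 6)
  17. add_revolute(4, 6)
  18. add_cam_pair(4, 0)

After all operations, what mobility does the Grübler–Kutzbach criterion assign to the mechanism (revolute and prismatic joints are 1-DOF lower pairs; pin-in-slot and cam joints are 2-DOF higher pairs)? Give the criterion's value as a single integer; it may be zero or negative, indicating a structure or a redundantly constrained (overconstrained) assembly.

[1;0;0] (link 0 is ground)
L+ [2;0;0]
L+ [3;0;0]
R(1,0)∈J1 [3;1;0]
L+ [4;1;0]
P(2,0)∈J1 [4;2;0]
L+ [5;2;0]
P(1,4)∈J1 [5;3;0]
L+ [6;3;0]
C(5,2)∈J2 [6;3;1]
P(5,3)∈J1 [6;4;1]
P(3,2)∈J1 [6;5;1]
P(1,5)∈J1 [6;6;1]
L+ [7;6;1]
PS(6,3)∈J2 [7;6;2]
PS(6,0)∈J2 [7;6;3]
PS(2,6)∈J2 [7;6;4]
R(4,6)∈J1 [7;7;4]
C(4,0)∈J2 [7;7;5]
mobility = 18 − 14 − 5 = -1

M = -1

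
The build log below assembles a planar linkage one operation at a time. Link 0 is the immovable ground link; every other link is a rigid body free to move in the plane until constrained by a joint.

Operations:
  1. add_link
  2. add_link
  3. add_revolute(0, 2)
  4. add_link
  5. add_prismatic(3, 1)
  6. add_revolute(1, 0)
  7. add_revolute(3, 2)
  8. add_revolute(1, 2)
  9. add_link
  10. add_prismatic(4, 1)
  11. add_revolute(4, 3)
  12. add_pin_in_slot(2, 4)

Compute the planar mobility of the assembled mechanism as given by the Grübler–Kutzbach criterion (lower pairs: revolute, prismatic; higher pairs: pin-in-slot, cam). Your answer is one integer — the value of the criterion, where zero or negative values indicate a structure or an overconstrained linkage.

M = -3

ground; <1,0,0>
#1 <2,0,0>
#2 <3,0,0>
R:0↔2 J1 <3,1,0>
#3 <4,1,0>
P:3↔1 J1 <4,2,0>
R:1↔0 J1 <4,3,0>
R:3↔2 J1 <4,4,0>
R:1↔2 J1 <4,5,0>
#4 <5,5,0>
P:4↔1 J1 <5,6,0>
R:4↔3 J1 <5,7,0>
PS:2↔4 J2 <5,7,1>
3×4 − 2×7 − 1×1 = -3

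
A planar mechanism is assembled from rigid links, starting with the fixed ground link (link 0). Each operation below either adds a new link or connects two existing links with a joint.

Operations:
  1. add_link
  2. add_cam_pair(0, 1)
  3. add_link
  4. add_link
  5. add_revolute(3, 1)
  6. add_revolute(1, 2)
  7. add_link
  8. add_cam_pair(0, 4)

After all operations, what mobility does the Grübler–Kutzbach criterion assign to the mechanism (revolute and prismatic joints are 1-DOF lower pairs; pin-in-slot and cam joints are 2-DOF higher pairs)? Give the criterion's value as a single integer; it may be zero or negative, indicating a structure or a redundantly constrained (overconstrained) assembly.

L=1 J1=0 J2=0
add link → L=2 J1=0 J2=0
C@0,1 dof=2 J2 → L=2 J1=0 J2=1
add link → L=3 J1=0 J2=1
add link → L=4 J1=0 J2=1
R@3,1 dof=1 J1 → L=4 J1=1 J2=1
R@1,2 dof=1 J1 → L=4 J1=2 J2=1
add link → L=5 J1=2 J2=1
C@0,4 dof=2 J2 → L=5 J1=2 J2=2
M=3(L−1)−2J1−J2=3·4−2·2−2=6

M = 6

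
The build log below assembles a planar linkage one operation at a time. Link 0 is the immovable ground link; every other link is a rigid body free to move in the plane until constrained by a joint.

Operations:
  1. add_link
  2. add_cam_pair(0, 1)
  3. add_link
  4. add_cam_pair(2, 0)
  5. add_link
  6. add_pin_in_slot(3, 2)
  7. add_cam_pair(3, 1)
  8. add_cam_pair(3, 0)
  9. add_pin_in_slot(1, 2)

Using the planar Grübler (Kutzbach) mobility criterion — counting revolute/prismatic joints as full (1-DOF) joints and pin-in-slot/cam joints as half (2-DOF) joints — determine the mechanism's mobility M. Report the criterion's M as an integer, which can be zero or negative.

(L,J1,J2)=(1,0,0); link0 fixed
link1: (2,0,0)
C 0-1 [J2]: (2,0,1)
link2: (3,0,1)
C 2-0 [J2]: (3,0,2)
link3: (4,0,2)
PS 3-2 [J2]: (4,0,3)
C 3-1 [J2]: (4,0,4)
C 3-0 [J2]: (4,0,5)
PS 1-2 [J2]: (4,0,6)
Grübler: 3·3 − 2·0 − 6 = 3

M = 3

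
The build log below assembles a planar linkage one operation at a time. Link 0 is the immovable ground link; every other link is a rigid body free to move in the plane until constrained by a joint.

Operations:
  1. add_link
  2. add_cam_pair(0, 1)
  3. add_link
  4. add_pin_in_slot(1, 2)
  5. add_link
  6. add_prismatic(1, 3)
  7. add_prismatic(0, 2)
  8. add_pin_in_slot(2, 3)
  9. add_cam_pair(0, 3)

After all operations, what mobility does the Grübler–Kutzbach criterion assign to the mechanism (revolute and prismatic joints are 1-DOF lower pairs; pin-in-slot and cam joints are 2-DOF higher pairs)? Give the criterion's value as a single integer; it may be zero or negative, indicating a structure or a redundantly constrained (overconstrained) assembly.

M = 1

L=1 J1=0 J2=0
add link → L=2 J1=0 J2=0
C@0,1 dof=2 J2 → L=2 J1=0 J2=1
add link → L=3 J1=0 J2=1
PS@1,2 dof=2 J2 → L=3 J1=0 J2=2
add link → L=4 J1=0 J2=2
P@1,3 dof=1 J1 → L=4 J1=1 J2=2
P@0,2 dof=1 J1 → L=4 J1=2 J2=2
PS@2,3 dof=2 J2 → L=4 J1=2 J2=3
C@0,3 dof=2 J2 → L=4 J1=2 J2=4
M=3(L−1)−2J1−J2=3·3−2·2−4=1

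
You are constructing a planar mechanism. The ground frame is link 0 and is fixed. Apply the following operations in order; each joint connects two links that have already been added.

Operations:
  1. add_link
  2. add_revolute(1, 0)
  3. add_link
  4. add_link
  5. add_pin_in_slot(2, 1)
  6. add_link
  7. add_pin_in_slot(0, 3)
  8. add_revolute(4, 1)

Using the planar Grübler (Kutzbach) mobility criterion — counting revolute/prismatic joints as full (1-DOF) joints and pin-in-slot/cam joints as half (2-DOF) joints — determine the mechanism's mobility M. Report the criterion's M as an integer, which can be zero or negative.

M = 6

ground; <1,0,0>
#1 <2,0,0>
R:1↔0 J1 <2,1,0>
#2 <3,1,0>
#3 <4,1,0>
PS:2↔1 J2 <4,1,1>
#4 <5,1,1>
PS:0↔3 J2 <5,1,2>
R:4↔1 J1 <5,2,2>
3×4 − 2×2 − 1×2 = 6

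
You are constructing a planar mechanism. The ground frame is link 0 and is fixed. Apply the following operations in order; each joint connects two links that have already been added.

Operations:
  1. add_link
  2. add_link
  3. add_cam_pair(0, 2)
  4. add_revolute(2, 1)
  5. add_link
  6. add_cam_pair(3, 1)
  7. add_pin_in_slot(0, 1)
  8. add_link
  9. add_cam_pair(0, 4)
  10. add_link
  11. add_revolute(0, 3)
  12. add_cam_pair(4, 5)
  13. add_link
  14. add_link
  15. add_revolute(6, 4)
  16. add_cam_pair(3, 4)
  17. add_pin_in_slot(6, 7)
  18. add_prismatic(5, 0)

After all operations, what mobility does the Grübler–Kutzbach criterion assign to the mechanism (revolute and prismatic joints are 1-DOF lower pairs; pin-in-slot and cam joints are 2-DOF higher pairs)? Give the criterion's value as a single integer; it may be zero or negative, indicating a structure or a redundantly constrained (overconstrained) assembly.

M = 6

L=1 J1=0 J2=0
add link → L=2 J1=0 J2=0
add link → L=3 J1=0 J2=0
C@0,2 dof=2 J2 → L=3 J1=0 J2=1
R@2,1 dof=1 J1 → L=3 J1=1 J2=1
add link → L=4 J1=1 J2=1
C@3,1 dof=2 J2 → L=4 J1=1 J2=2
PS@0,1 dof=2 J2 → L=4 J1=1 J2=3
add link → L=5 J1=1 J2=3
C@0,4 dof=2 J2 → L=5 J1=1 J2=4
add link → L=6 J1=1 J2=4
R@0,3 dof=1 J1 → L=6 J1=2 J2=4
C@4,5 dof=2 J2 → L=6 J1=2 J2=5
add link → L=7 J1=2 J2=5
add link → L=8 J1=2 J2=5
R@6,4 dof=1 J1 → L=8 J1=3 J2=5
C@3,4 dof=2 J2 → L=8 J1=3 J2=6
PS@6,7 dof=2 J2 → L=8 J1=3 J2=7
P@5,0 dof=1 J1 → L=8 J1=4 J2=7
M=3(L−1)−2J1−J2=3·7−2·4−7=6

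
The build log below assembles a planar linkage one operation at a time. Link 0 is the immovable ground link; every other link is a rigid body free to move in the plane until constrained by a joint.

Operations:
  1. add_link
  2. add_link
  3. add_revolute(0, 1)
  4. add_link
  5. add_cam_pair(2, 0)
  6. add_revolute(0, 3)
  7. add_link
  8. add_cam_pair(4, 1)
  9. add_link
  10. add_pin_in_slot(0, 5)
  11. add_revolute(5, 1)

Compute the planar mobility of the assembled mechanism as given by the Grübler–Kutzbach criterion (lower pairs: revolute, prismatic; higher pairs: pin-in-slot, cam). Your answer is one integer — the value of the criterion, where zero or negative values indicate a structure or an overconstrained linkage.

M = 6

(L,J1,J2)=(1,0,0); link0 fixed
link1: (2,0,0)
link2: (3,0,0)
R 0-1 [J1]: (3,1,0)
link3: (4,1,0)
C 2-0 [J2]: (4,1,1)
R 0-3 [J1]: (4,2,1)
link4: (5,2,1)
C 4-1 [J2]: (5,2,2)
link5: (6,2,2)
PS 0-5 [J2]: (6,2,3)
R 5-1 [J1]: (6,3,3)
Grübler: 3·5 − 2·3 − 3 = 6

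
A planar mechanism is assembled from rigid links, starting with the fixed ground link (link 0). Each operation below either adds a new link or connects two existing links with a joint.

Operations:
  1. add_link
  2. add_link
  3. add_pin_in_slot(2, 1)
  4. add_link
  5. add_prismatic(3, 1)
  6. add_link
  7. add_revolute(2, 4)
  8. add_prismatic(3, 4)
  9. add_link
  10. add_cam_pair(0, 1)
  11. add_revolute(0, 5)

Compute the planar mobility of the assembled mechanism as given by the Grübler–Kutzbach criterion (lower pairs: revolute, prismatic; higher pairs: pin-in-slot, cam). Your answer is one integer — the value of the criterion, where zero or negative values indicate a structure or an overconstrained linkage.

link 0 = ground. State L|J1|J2 = 1|0|0
+link1  2|0|0
+link2  3|0|0
PS(2,1) f=2→J2  3|0|1
+link3  4|0|1
P(3,1) f=1→J1  4|1|1
+link4  5|1|1
R(2,4) f=1→J1  5|2|1
P(3,4) f=1→J1  5|3|1
+link5  6|3|1
C(0,1) f=2→J2  6|3|2
R(0,5) f=1→J1  6|4|2
M = 3(6−1)−2·4−2 = 15−8−2 = 5

M = 5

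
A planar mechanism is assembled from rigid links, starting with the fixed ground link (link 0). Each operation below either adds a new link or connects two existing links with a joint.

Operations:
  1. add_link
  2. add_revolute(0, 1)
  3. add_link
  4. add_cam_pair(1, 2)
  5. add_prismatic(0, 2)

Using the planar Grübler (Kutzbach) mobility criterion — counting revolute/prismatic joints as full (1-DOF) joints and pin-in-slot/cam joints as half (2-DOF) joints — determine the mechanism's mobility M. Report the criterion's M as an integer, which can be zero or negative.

M = 1

link 0 = ground. State L|J1|J2 = 1|0|0
+link1  2|0|0
R(0,1) f=1→J1  2|1|0
+link2  3|1|0
C(1,2) f=2→J2  3|1|1
P(0,2) f=1→J1  3|2|1
M = 3(3−1)−2·2−1 = 6−4−1 = 1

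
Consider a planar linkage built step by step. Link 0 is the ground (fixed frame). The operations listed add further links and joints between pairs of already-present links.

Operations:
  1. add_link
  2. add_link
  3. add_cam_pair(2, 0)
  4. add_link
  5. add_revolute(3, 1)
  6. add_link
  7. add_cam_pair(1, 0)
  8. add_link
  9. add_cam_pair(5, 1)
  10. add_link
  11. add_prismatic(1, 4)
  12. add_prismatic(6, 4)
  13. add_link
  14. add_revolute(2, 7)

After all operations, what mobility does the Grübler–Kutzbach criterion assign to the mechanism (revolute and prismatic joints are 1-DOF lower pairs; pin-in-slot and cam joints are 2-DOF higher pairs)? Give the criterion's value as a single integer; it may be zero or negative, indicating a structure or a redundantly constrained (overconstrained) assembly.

M = 10

[1;0;0] (link 0 is ground)
L+ [2;0;0]
L+ [3;0;0]
C(2,0)∈J2 [3;0;1]
L+ [4;0;1]
R(3,1)∈J1 [4;1;1]
L+ [5;1;1]
C(1,0)∈J2 [5;1;2]
L+ [6;1;2]
C(5,1)∈J2 [6;1;3]
L+ [7;1;3]
P(1,4)∈J1 [7;2;3]
P(6,4)∈J1 [7;3;3]
L+ [8;3;3]
R(2,7)∈J1 [8;4;3]
mobility = 21 − 8 − 3 = 10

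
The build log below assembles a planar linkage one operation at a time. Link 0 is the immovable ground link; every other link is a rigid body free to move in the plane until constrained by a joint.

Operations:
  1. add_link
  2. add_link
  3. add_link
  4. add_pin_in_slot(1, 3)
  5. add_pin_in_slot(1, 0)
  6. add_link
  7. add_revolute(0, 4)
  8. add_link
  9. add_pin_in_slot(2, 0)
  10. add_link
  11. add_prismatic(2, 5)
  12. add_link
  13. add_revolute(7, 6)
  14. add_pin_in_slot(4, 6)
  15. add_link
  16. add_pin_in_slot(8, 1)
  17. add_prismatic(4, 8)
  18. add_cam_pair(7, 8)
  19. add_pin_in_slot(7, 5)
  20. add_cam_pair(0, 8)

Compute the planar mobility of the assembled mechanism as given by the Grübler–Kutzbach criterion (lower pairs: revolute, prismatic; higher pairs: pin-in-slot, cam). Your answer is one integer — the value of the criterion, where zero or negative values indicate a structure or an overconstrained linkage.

link 0 = ground. State L|J1|J2 = 1|0|0
+link1  2|0|0
+link2  3|0|0
+link3  4|0|0
PS(1,3) f=2→J2  4|0|1
PS(1,0) f=2→J2  4|0|2
+link4  5|0|2
R(0,4) f=1→J1  5|1|2
+link5  6|1|2
PS(2,0) f=2→J2  6|1|3
+link6  7|1|3
P(2,5) f=1→J1  7|2|3
+link7  8|2|3
R(7,6) f=1→J1  8|3|3
PS(4,6) f=2→J2  8|3|4
+link8  9|3|4
PS(8,1) f=2→J2  9|3|5
P(4,8) f=1→J1  9|4|5
C(7,8) f=2→J2  9|4|6
PS(7,5) f=2→J2  9|4|7
C(0,8) f=2→J2  9|4|8
M = 3(9−1)−2·4−8 = 24−8−8 = 8

M = 8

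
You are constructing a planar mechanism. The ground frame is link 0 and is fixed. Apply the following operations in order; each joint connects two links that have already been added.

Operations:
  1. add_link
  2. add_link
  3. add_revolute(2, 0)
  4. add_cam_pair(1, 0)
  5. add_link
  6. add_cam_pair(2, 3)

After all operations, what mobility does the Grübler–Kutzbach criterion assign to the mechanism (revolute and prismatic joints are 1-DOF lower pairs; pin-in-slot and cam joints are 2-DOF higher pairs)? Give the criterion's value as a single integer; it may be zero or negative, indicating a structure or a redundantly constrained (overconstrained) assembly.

M = 5

link 0 = ground. State L|J1|J2 = 1|0|0
+link1  2|0|0
+link2  3|0|0
R(2,0) f=1→J1  3|1|0
C(1,0) f=2→J2  3|1|1
+link3  4|1|1
C(2,3) f=2→J2  4|1|2
M = 3(4−1)−2·1−2 = 9−2−2 = 5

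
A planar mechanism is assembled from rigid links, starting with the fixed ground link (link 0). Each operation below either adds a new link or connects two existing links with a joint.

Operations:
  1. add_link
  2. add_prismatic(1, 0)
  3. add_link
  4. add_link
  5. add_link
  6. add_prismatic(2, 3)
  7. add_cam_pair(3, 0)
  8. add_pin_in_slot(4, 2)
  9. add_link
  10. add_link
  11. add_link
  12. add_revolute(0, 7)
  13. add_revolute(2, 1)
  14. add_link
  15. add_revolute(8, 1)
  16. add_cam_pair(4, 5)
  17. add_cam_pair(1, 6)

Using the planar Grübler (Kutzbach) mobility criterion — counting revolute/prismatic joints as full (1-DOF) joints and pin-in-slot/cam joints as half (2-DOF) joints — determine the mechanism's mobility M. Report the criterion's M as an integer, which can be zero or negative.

ground; <1,0,0>
#1 <2,0,0>
P:1↔0 J1 <2,1,0>
#2 <3,1,0>
#3 <4,1,0>
#4 <5,1,0>
P:2↔3 J1 <5,2,0>
C:3↔0 J2 <5,2,1>
PS:4↔2 J2 <5,2,2>
#5 <6,2,2>
#6 <7,2,2>
#7 <8,2,2>
R:0↔7 J1 <8,3,2>
R:2↔1 J1 <8,4,2>
#8 <9,4,2>
R:8↔1 J1 <9,5,2>
C:4↔5 J2 <9,5,3>
C:1↔6 J2 <9,5,4>
3×8 − 2×5 − 1×4 = 10

M = 10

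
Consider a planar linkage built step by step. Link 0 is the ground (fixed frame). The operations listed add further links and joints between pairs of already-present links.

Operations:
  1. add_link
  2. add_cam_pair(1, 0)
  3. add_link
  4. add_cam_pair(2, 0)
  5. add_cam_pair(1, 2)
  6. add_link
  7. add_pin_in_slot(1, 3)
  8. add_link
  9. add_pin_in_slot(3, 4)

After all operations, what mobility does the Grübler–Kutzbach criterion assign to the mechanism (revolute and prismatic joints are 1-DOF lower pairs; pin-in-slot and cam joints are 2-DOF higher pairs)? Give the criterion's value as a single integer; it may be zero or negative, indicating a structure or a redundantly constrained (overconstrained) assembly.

M = 7

ground; <1,0,0>
#1 <2,0,0>
C:1↔0 J2 <2,0,1>
#2 <3,0,1>
C:2↔0 J2 <3,0,2>
C:1↔2 J2 <3,0,3>
#3 <4,0,3>
PS:1↔3 J2 <4,0,4>
#4 <5,0,4>
PS:3↔4 J2 <5,0,5>
3×4 − 2×0 − 1×5 = 7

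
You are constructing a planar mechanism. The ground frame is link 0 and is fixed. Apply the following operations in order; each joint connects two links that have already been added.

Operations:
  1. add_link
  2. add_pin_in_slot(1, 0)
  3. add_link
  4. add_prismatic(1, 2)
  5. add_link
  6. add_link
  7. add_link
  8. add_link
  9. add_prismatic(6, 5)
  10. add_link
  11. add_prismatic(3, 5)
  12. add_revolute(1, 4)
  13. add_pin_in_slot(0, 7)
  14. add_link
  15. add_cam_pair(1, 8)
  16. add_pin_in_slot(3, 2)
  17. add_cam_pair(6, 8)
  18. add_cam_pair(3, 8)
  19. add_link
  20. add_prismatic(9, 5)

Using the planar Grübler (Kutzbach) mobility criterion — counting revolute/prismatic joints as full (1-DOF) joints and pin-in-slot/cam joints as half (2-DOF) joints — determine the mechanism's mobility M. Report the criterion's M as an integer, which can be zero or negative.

ground; <1,0,0>
#1 <2,0,0>
PS:1↔0 J2 <2,0,1>
#2 <3,0,1>
P:1↔2 J1 <3,1,1>
#3 <4,1,1>
#4 <5,1,1>
#5 <6,1,1>
#6 <7,1,1>
P:6↔5 J1 <7,2,1>
#7 <8,2,1>
P:3↔5 J1 <8,3,1>
R:1↔4 J1 <8,4,1>
PS:0↔7 J2 <8,4,2>
#8 <9,4,2>
C:1↔8 J2 <9,4,3>
PS:3↔2 J2 <9,4,4>
C:6↔8 J2 <9,4,5>
C:3↔8 J2 <9,4,6>
#9 <10,4,6>
P:9↔5 J1 <10,5,6>
3×9 − 2×5 − 1×6 = 11

M = 11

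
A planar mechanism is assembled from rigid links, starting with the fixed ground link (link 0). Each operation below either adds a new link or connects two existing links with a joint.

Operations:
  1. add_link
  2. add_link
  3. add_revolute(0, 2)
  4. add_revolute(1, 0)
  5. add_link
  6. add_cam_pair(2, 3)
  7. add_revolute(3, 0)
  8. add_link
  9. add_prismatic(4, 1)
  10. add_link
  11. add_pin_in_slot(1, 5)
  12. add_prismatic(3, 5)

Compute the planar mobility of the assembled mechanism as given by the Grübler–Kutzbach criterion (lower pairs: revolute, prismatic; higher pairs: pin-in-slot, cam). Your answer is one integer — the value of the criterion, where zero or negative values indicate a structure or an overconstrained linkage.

[1;0;0] (link 0 is ground)
L+ [2;0;0]
L+ [3;0;0]
R(0,2)∈J1 [3;1;0]
R(1,0)∈J1 [3;2;0]
L+ [4;2;0]
C(2,3)∈J2 [4;2;1]
R(3,0)∈J1 [4;3;1]
L+ [5;3;1]
P(4,1)∈J1 [5;4;1]
L+ [6;4;1]
PS(1,5)∈J2 [6;4;2]
P(3,5)∈J1 [6;5;2]
mobility = 15 − 10 − 2 = 3

M = 3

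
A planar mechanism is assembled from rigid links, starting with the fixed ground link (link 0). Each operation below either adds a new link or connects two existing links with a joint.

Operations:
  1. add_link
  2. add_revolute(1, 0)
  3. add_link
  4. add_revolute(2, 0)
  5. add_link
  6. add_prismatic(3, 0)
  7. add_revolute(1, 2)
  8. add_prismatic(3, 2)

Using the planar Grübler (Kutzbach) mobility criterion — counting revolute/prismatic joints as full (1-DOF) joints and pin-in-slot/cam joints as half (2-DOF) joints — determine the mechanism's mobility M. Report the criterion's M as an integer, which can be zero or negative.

[1;0;0] (link 0 is ground)
L+ [2;0;0]
R(1,0)∈J1 [2;1;0]
L+ [3;1;0]
R(2,0)∈J1 [3;2;0]
L+ [4;2;0]
P(3,0)∈J1 [4;3;0]
R(1,2)∈J1 [4;4;0]
P(3,2)∈J1 [4;5;0]
mobility = 9 − 10 − 0 = -1

M = -1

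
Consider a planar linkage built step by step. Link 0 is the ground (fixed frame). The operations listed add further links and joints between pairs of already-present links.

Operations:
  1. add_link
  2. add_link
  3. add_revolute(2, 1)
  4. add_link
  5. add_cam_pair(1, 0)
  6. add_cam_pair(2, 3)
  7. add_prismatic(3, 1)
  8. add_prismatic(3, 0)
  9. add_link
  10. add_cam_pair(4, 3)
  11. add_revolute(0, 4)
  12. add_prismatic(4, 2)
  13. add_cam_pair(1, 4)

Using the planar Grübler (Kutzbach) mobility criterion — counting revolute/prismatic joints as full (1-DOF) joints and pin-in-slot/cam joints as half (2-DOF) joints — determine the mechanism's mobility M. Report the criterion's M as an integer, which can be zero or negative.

link 0 = ground. State L|J1|J2 = 1|0|0
+link1  2|0|0
+link2  3|0|0
R(2,1) f=1→J1  3|1|0
+link3  4|1|0
C(1,0) f=2→J2  4|1|1
C(2,3) f=2→J2  4|1|2
P(3,1) f=1→J1  4|2|2
P(3,0) f=1→J1  4|3|2
+link4  5|3|2
C(4,3) f=2→J2  5|3|3
R(0,4) f=1→J1  5|4|3
P(4,2) f=1→J1  5|5|3
C(1,4) f=2→J2  5|5|4
M = 3(5−1)−2·5−4 = 12−10−4 = -2

M = -2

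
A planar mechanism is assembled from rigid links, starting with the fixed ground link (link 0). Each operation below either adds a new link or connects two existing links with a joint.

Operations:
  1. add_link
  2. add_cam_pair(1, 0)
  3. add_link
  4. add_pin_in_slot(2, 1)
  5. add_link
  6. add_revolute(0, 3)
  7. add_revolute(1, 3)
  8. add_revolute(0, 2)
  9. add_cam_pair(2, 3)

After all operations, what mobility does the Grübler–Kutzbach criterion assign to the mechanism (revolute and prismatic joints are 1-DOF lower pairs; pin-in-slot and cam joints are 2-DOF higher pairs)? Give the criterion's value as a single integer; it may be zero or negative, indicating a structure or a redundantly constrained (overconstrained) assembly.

L=1 J1=0 J2=0
add link → L=2 J1=0 J2=0
C@1,0 dof=2 J2 → L=2 J1=0 J2=1
add link → L=3 J1=0 J2=1
PS@2,1 dof=2 J2 → L=3 J1=0 J2=2
add link → L=4 J1=0 J2=2
R@0,3 dof=1 J1 → L=4 J1=1 J2=2
R@1,3 dof=1 J1 → L=4 J1=2 J2=2
R@0,2 dof=1 J1 → L=4 J1=3 J2=2
C@2,3 dof=2 J2 → L=4 J1=3 J2=3
M=3(L−1)−2J1−J2=3·3−2·3−3=0

M = 0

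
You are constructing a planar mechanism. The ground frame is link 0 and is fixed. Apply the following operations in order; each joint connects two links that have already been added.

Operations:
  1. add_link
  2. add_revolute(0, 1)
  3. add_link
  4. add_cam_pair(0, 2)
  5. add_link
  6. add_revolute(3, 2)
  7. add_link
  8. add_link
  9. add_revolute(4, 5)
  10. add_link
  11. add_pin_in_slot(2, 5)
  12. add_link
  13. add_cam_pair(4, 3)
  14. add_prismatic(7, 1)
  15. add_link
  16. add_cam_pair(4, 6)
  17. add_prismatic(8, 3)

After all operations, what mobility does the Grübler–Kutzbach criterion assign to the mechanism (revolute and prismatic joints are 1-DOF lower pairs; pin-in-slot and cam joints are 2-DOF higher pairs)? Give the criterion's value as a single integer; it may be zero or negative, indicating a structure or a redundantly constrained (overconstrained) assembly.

(L,J1,J2)=(1,0,0); link0 fixed
link1: (2,0,0)
R 0-1 [J1]: (2,1,0)
link2: (3,1,0)
C 0-2 [J2]: (3,1,1)
link3: (4,1,1)
R 3-2 [J1]: (4,2,1)
link4: (5,2,1)
link5: (6,2,1)
R 4-5 [J1]: (6,3,1)
link6: (7,3,1)
PS 2-5 [J2]: (7,3,2)
link7: (8,3,2)
C 4-3 [J2]: (8,3,3)
P 7-1 [J1]: (8,4,3)
link8: (9,4,3)
C 4-6 [J2]: (9,4,4)
P 8-3 [J1]: (9,5,4)
Grübler: 3·8 − 2·5 − 4 = 10

M = 10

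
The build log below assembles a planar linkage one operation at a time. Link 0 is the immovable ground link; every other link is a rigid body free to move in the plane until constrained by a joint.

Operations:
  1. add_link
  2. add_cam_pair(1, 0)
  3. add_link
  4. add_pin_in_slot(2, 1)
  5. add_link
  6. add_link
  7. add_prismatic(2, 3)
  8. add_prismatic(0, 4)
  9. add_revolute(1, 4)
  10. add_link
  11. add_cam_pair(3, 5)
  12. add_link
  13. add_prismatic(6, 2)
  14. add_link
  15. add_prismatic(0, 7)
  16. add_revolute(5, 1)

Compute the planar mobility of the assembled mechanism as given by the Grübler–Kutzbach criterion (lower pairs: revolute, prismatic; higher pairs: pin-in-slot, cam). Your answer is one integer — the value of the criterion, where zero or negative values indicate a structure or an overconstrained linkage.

M = 6

[1;0;0] (link 0 is ground)
L+ [2;0;0]
C(1,0)∈J2 [2;0;1]
L+ [3;0;1]
PS(2,1)∈J2 [3;0;2]
L+ [4;0;2]
L+ [5;0;2]
P(2,3)∈J1 [5;1;2]
P(0,4)∈J1 [5;2;2]
R(1,4)∈J1 [5;3;2]
L+ [6;3;2]
C(3,5)∈J2 [6;3;3]
L+ [7;3;3]
P(6,2)∈J1 [7;4;3]
L+ [8;4;3]
P(0,7)∈J1 [8;5;3]
R(5,1)∈J1 [8;6;3]
mobility = 21 − 12 − 3 = 6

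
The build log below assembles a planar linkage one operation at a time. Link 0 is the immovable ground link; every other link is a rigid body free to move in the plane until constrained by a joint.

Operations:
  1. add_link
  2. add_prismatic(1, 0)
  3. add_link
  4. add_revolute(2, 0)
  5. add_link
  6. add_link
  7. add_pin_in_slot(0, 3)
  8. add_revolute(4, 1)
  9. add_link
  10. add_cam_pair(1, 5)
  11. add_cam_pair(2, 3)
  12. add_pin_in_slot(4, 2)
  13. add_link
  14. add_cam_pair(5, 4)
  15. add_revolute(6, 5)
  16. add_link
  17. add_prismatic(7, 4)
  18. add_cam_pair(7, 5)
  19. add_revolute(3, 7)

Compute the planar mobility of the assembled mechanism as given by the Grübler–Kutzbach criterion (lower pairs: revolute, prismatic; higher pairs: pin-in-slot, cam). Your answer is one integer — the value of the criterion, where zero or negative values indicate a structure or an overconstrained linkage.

M = 3

ground; <1,0,0>
#1 <2,0,0>
P:1↔0 J1 <2,1,0>
#2 <3,1,0>
R:2↔0 J1 <3,2,0>
#3 <4,2,0>
#4 <5,2,0>
PS:0↔3 J2 <5,2,1>
R:4↔1 J1 <5,3,1>
#5 <6,3,1>
C:1↔5 J2 <6,3,2>
C:2↔3 J2 <6,3,3>
PS:4↔2 J2 <6,3,4>
#6 <7,3,4>
C:5↔4 J2 <7,3,5>
R:6↔5 J1 <7,4,5>
#7 <8,4,5>
P:7↔4 J1 <8,5,5>
C:7↔5 J2 <8,5,6>
R:3↔7 J1 <8,6,6>
3×7 − 2×6 − 1×6 = 3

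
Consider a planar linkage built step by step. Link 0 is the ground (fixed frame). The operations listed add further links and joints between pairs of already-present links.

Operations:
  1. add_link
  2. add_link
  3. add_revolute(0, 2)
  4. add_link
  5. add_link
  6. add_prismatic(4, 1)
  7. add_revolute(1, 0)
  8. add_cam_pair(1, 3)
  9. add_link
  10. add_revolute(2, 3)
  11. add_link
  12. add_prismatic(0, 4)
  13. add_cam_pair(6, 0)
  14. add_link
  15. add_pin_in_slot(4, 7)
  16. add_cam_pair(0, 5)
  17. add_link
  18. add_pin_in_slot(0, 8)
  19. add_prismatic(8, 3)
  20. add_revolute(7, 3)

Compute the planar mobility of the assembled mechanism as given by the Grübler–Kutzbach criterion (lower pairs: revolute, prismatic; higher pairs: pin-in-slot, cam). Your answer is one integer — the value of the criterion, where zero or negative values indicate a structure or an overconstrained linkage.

link 0 = ground. State L|J1|J2 = 1|0|0
+link1  2|0|0
+link2  3|0|0
R(0,2) f=1→J1  3|1|0
+link3  4|1|0
+link4  5|1|0
P(4,1) f=1→J1  5|2|0
R(1,0) f=1→J1  5|3|0
C(1,3) f=2→J2  5|3|1
+link5  6|3|1
R(2,3) f=1→J1  6|4|1
+link6  7|4|1
P(0,4) f=1→J1  7|5|1
C(6,0) f=2→J2  7|5|2
+link7  8|5|2
PS(4,7) f=2→J2  8|5|3
C(0,5) f=2→J2  8|5|4
+link8  9|5|4
PS(0,8) f=2→J2  9|5|5
P(8,3) f=1→J1  9|6|5
R(7,3) f=1→J1  9|7|5
M = 3(9−1)−2·7−5 = 24−14−5 = 5

M = 5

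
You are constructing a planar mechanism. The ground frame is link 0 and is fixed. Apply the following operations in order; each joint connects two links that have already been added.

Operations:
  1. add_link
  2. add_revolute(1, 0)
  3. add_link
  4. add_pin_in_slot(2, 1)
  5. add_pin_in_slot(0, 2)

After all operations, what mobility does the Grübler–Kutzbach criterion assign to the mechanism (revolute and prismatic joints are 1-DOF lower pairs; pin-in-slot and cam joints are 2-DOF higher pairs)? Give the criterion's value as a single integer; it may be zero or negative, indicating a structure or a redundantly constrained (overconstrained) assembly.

M = 2

[1;0;0] (link 0 is ground)
L+ [2;0;0]
R(1,0)∈J1 [2;1;0]
L+ [3;1;0]
PS(2,1)∈J2 [3;1;1]
PS(0,2)∈J2 [3;1;2]
mobility = 6 − 2 − 2 = 2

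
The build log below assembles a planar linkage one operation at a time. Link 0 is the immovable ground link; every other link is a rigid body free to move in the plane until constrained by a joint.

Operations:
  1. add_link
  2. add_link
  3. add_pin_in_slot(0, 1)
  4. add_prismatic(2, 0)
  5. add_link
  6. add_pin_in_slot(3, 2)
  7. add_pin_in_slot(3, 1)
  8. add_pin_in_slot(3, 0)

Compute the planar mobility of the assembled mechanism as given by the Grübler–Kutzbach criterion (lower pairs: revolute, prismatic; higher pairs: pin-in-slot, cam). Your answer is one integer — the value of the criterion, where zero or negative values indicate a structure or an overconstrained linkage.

(L,J1,J2)=(1,0,0); link0 fixed
link1: (2,0,0)
link2: (3,0,0)
PS 0-1 [J2]: (3,0,1)
P 2-0 [J1]: (3,1,1)
link3: (4,1,1)
PS 3-2 [J2]: (4,1,2)
PS 3-1 [J2]: (4,1,3)
PS 3-0 [J2]: (4,1,4)
Grübler: 3·3 − 2·1 − 4 = 3

M = 3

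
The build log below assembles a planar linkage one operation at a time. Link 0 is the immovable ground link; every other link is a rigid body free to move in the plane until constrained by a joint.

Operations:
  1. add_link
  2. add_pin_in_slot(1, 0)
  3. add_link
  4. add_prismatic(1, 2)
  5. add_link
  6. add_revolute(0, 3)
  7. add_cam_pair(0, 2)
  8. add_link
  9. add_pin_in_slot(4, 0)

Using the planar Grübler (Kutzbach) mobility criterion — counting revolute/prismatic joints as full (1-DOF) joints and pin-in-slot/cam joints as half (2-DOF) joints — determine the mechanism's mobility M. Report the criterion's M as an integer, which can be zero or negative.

L=1 J1=0 J2=0
add link → L=2 J1=0 J2=0
PS@1,0 dof=2 J2 → L=2 J1=0 J2=1
add link → L=3 J1=0 J2=1
P@1,2 dof=1 J1 → L=3 J1=1 J2=1
add link → L=4 J1=1 J2=1
R@0,3 dof=1 J1 → L=4 J1=2 J2=1
C@0,2 dof=2 J2 → L=4 J1=2 J2=2
add link → L=5 J1=2 J2=2
PS@4,0 dof=2 J2 → L=5 J1=2 J2=3
M=3(L−1)−2J1−J2=3·4−2·2−3=5

M = 5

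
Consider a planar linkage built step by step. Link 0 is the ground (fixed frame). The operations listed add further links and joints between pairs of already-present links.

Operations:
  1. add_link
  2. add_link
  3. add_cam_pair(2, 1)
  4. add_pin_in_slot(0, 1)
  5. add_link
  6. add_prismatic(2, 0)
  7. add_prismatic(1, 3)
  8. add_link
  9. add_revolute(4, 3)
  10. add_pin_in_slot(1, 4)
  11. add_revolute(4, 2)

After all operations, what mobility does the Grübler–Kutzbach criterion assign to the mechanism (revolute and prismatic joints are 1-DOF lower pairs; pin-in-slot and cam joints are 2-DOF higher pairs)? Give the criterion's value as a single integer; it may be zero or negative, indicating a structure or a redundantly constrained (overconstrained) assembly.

(L,J1,J2)=(1,0,0); link0 fixed
link1: (2,0,0)
link2: (3,0,0)
C 2-1 [J2]: (3,0,1)
PS 0-1 [J2]: (3,0,2)
link3: (4,0,2)
P 2-0 [J1]: (4,1,2)
P 1-3 [J1]: (4,2,2)
link4: (5,2,2)
R 4-3 [J1]: (5,3,2)
PS 1-4 [J2]: (5,3,3)
R 4-2 [J1]: (5,4,3)
Grübler: 3·4 − 2·4 − 3 = 1

M = 1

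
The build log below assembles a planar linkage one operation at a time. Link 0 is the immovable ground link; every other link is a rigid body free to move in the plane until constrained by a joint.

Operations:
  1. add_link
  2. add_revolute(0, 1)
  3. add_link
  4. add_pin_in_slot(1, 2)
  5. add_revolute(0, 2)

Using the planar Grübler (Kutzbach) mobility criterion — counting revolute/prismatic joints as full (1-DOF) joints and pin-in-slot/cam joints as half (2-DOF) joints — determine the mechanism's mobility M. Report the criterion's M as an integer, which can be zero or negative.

M = 1

L=1 J1=0 J2=0
add link → L=2 J1=0 J2=0
R@0,1 dof=1 J1 → L=2 J1=1 J2=0
add link → L=3 J1=1 J2=0
PS@1,2 dof=2 J2 → L=3 J1=1 J2=1
R@0,2 dof=1 J1 → L=3 J1=2 J2=1
M=3(L−1)−2J1−J2=3·2−2·2−1=1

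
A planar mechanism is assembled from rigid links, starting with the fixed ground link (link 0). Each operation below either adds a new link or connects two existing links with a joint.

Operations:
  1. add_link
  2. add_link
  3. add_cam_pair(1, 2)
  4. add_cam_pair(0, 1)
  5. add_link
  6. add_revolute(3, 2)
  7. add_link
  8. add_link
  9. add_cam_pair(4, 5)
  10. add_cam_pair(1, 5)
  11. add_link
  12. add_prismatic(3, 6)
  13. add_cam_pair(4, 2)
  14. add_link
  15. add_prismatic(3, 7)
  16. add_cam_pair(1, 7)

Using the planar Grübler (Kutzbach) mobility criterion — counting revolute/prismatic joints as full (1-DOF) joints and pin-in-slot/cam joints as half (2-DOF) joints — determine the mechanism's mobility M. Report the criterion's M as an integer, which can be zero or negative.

M = 9

L=1 J1=0 J2=0
add link → L=2 J1=0 J2=0
add link → L=3 J1=0 J2=0
C@1,2 dof=2 J2 → L=3 J1=0 J2=1
C@0,1 dof=2 J2 → L=3 J1=0 J2=2
add link → L=4 J1=0 J2=2
R@3,2 dof=1 J1 → L=4 J1=1 J2=2
add link → L=5 J1=1 J2=2
add link → L=6 J1=1 J2=2
C@4,5 dof=2 J2 → L=6 J1=1 J2=3
C@1,5 dof=2 J2 → L=6 J1=1 J2=4
add link → L=7 J1=1 J2=4
P@3,6 dof=1 J1 → L=7 J1=2 J2=4
C@4,2 dof=2 J2 → L=7 J1=2 J2=5
add link → L=8 J1=2 J2=5
P@3,7 dof=1 J1 → L=8 J1=3 J2=5
C@1,7 dof=2 J2 → L=8 J1=3 J2=6
M=3(L−1)−2J1−J2=3·7−2·3−6=9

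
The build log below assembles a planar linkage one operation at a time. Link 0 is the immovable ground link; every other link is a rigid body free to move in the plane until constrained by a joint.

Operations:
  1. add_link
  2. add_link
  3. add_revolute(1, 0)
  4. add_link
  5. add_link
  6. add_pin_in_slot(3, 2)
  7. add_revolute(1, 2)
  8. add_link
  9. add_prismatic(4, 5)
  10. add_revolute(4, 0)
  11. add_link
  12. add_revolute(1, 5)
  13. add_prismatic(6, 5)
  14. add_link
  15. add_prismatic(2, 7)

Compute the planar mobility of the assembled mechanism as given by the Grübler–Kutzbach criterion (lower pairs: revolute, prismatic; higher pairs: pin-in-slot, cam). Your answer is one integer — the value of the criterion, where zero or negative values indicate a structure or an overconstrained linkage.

M = 6

link 0 = ground. State L|J1|J2 = 1|0|0
+link1  2|0|0
+link2  3|0|0
R(1,0) f=1→J1  3|1|0
+link3  4|1|0
+link4  5|1|0
PS(3,2) f=2→J2  5|1|1
R(1,2) f=1→J1  5|2|1
+link5  6|2|1
P(4,5) f=1→J1  6|3|1
R(4,0) f=1→J1  6|4|1
+link6  7|4|1
R(1,5) f=1→J1  7|5|1
P(6,5) f=1→J1  7|6|1
+link7  8|6|1
P(2,7) f=1→J1  8|7|1
M = 3(8−1)−2·7−1 = 21−14−1 = 6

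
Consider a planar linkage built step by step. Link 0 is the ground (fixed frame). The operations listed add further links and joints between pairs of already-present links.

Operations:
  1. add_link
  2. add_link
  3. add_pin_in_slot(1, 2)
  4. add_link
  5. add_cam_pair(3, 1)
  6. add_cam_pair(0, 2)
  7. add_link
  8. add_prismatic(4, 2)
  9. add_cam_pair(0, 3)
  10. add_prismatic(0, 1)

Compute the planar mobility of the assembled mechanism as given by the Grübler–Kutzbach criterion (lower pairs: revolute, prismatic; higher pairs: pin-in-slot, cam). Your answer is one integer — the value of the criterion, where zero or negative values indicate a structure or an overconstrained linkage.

link 0 = ground. State L|J1|J2 = 1|0|0
+link1  2|0|0
+link2  3|0|0
PS(1,2) f=2→J2  3|0|1
+link3  4|0|1
C(3,1) f=2→J2  4|0|2
C(0,2) f=2→J2  4|0|3
+link4  5|0|3
P(4,2) f=1→J1  5|1|3
C(0,3) f=2→J2  5|1|4
P(0,1) f=1→J1  5|2|4
M = 3(5−1)−2·2−4 = 12−4−4 = 4

M = 4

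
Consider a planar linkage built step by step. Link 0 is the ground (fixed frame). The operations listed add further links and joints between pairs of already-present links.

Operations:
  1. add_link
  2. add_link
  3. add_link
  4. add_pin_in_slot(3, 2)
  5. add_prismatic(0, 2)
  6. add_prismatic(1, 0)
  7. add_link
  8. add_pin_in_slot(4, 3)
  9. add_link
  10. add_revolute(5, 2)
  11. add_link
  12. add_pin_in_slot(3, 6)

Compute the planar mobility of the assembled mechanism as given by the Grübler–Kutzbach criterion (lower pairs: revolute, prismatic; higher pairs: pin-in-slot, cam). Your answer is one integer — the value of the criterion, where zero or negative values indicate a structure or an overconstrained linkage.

ground; <1,0,0>
#1 <2,0,0>
#2 <3,0,0>
#3 <4,0,0>
PS:3↔2 J2 <4,0,1>
P:0↔2 J1 <4,1,1>
P:1↔0 J1 <4,2,1>
#4 <5,2,1>
PS:4↔3 J2 <5,2,2>
#5 <6,2,2>
R:5↔2 J1 <6,3,2>
#6 <7,3,2>
PS:3↔6 J2 <7,3,3>
3×6 − 2×3 − 1×3 = 9

M = 9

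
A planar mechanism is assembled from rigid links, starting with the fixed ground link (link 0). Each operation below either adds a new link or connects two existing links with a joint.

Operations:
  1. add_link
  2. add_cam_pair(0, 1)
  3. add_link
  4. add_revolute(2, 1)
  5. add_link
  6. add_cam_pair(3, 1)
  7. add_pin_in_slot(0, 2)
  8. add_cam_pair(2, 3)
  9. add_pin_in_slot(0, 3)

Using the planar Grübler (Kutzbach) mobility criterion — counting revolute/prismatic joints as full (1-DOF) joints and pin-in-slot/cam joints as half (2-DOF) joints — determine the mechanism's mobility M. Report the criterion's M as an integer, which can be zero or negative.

M = 2

[1;0;0] (link 0 is ground)
L+ [2;0;0]
C(0,1)∈J2 [2;0;1]
L+ [3;0;1]
R(2,1)∈J1 [3;1;1]
L+ [4;1;1]
C(3,1)∈J2 [4;1;2]
PS(0,2)∈J2 [4;1;3]
C(2,3)∈J2 [4;1;4]
PS(0,3)∈J2 [4;1;5]
mobility = 9 − 2 − 5 = 2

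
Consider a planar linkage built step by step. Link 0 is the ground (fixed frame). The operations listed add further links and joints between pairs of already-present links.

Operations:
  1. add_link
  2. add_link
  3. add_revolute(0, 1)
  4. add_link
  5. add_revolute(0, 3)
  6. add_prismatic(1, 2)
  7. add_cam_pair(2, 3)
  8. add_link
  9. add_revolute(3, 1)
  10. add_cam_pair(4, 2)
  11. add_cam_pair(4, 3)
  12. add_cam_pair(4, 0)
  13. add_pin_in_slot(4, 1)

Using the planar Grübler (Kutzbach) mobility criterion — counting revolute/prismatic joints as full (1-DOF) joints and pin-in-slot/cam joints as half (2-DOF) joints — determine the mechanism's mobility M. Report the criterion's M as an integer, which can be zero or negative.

L=1 J1=0 J2=0
add link → L=2 J1=0 J2=0
add link → L=3 J1=0 J2=0
R@0,1 dof=1 J1 → L=3 J1=1 J2=0
add link → L=4 J1=1 J2=0
R@0,3 dof=1 J1 → L=4 J1=2 J2=0
P@1,2 dof=1 J1 → L=4 J1=3 J2=0
C@2,3 dof=2 J2 → L=4 J1=3 J2=1
add link → L=5 J1=3 J2=1
R@3,1 dof=1 J1 → L=5 J1=4 J2=1
C@4,2 dof=2 J2 → L=5 J1=4 J2=2
C@4,3 dof=2 J2 → L=5 J1=4 J2=3
C@4,0 dof=2 J2 → L=5 J1=4 J2=4
PS@4,1 dof=2 J2 → L=5 J1=4 J2=5
M=3(L−1)−2J1−J2=3·4−2·4−5=-1

M = -1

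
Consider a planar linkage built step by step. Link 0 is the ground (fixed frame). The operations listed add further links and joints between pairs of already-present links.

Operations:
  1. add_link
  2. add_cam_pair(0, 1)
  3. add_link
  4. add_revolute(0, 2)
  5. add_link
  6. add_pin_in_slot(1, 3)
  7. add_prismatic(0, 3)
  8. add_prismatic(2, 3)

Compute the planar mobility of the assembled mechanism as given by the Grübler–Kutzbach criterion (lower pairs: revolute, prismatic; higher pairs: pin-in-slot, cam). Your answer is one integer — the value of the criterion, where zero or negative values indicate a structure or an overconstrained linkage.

ground; <1,0,0>
#1 <2,0,0>
C:0↔1 J2 <2,0,1>
#2 <3,0,1>
R:0↔2 J1 <3,1,1>
#3 <4,1,1>
PS:1↔3 J2 <4,1,2>
P:0↔3 J1 <4,2,2>
P:2↔3 J1 <4,3,2>
3×3 − 2×3 − 1×2 = 1

M = 1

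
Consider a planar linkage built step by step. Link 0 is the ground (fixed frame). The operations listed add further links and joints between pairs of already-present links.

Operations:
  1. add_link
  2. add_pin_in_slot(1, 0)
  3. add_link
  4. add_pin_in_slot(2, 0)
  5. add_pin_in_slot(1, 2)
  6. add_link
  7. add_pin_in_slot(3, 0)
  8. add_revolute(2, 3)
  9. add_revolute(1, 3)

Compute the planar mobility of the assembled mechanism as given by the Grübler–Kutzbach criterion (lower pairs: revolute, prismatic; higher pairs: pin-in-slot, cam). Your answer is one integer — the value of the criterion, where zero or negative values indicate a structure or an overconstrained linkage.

L=1 J1=0 J2=0
add link → L=2 J1=0 J2=0
PS@1,0 dof=2 J2 → L=2 J1=0 J2=1
add link → L=3 J1=0 J2=1
PS@2,0 dof=2 J2 → L=3 J1=0 J2=2
PS@1,2 dof=2 J2 → L=3 J1=0 J2=3
add link → L=4 J1=0 J2=3
PS@3,0 dof=2 J2 → L=4 J1=0 J2=4
R@2,3 dof=1 J1 → L=4 J1=1 J2=4
R@1,3 dof=1 J1 → L=4 J1=2 J2=4
M=3(L−1)−2J1−J2=3·3−2·2−4=1

M = 1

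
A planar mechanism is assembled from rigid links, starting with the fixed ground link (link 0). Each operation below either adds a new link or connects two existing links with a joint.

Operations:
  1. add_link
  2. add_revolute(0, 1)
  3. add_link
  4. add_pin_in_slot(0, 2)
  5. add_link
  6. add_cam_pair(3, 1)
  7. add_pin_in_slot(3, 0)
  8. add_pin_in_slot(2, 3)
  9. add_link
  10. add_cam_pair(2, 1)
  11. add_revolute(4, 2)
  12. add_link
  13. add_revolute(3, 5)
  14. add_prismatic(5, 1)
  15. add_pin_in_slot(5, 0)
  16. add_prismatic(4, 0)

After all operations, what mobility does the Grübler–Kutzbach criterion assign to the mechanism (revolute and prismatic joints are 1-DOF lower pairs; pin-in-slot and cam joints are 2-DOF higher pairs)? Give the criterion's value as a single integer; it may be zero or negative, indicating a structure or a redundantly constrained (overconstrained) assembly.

M = -1

[1;0;0] (link 0 is ground)
L+ [2;0;0]
R(0,1)∈J1 [2;1;0]
L+ [3;1;0]
PS(0,2)∈J2 [3;1;1]
L+ [4;1;1]
C(3,1)∈J2 [4;1;2]
PS(3,0)∈J2 [4;1;3]
PS(2,3)∈J2 [4;1;4]
L+ [5;1;4]
C(2,1)∈J2 [5;1;5]
R(4,2)∈J1 [5;2;5]
L+ [6;2;5]
R(3,5)∈J1 [6;3;5]
P(5,1)∈J1 [6;4;5]
PS(5,0)∈J2 [6;4;6]
P(4,0)∈J1 [6;5;6]
mobility = 15 − 10 − 6 = -1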